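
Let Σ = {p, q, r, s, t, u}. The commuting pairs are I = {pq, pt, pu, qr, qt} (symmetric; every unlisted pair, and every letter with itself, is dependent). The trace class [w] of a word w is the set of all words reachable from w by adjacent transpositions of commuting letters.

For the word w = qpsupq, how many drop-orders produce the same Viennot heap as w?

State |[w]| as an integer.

6

drop 0:q onto floor
drop 1:p onto floor
drop 2:s onto {0:q, 1:p}
drop 3:u onto {2:s}
drop 4:p onto {2:s}
drop 5:q onto {3:u}
ground layer = {0:q, 1:p}
drop-orders for the pieces not yet dropped (sum over which currently-grounded one goes next):
  1 to go: {4} 1  {5} 1
  2 to go: {3,5} 1  {4,5} 2
  3 to go: {3,4,5} 3
  4 to go: {2,3,4,5} 3
  if 0:q drops first: 3 orders
  if 1:p drops first: 3 orders
heap linearizations: 6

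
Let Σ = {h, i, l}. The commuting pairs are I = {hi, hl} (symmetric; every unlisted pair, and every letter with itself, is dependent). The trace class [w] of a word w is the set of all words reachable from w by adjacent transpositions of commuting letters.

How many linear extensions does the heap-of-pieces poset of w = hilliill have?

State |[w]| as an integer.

8

drop 0:h onto floor
drop 1:i onto floor
drop 2:l onto {1:i}
drop 3:l onto {2:l}
drop 4:i onto {3:l}
drop 5:i onto {4:i}
drop 6:l onto {5:i}
drop 7:l onto {6:l}
ground layer = {0:h, 1:i}
drop-orders for the pieces not yet dropped (sum over which currently-grounded one goes next):
  1 to go: {0} 1  {7} 1
  2 to go: {0,7} 2  {6,7} 1
  3 to go: {0,6,7} 3  {5,6,7} 1
  4 to go: {0,5,6,7} 4  {4,5,6,7} 1
  5 to go: {0,4,5,6,7} 5  {3,4,5,6,7} 1
  6 to go: {0,3,4,5,6,7} 6  {2,3,4,5,6,7} 1
  if 0:h drops first: 1 orders
  if 1:i drops first: 7 orders
heap linearizations: 8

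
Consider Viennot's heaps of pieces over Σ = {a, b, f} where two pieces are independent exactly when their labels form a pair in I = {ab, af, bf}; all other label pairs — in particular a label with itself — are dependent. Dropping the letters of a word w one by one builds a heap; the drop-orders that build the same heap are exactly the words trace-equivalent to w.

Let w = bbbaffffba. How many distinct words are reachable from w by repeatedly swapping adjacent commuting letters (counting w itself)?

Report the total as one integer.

drop 0:b onto floor
drop 1:b onto {0:b}
drop 2:b onto {1:b}
drop 3:a onto floor
drop 4:f onto floor
drop 5:f onto {4:f}
drop 6:f onto {5:f}
drop 7:f onto {6:f}
drop 8:b onto {2:b}
drop 9:a onto {3:a}
ground layer = {0:b, 3:a, 4:f}
drop-orders for the pieces not yet dropped (sum over which currently-grounded one goes next):
  1 to go: {7} 1  {8} 1  {9} 1
  2 to go: {2,8} 1  {3,9} 1  {6,7} 1  {7,8} 2  {7,9} 2  {8,9} 2
  3 to go: {1,2,8} 1  {2,7,8} 3  {2,8,9} 3  {3,7,9} 3  {3,8,9} 3  {5,6,7} 1  {6,7,8} 3  {6,7,9} 3  {7,8,9} 6
  4 to go: {0,1,2,8} 1  {1,2,7,8} 4  {1,2,8,9} 4  {2,3,8,9} 6  {2,6,7,8} 6  {2,7,8,9} 12  {3,6,7,9} 6  {3,7,8,9} 12  {4,5,6,7} 1  {5,6,7,8} 4  {5,6,7,9} 4  {6,7,8,9} 12
  5 to go: {0,1,2,7,8} 5  {0,1,2,8,9} 5  {1,2,3,8,9} 10  {1,2,6,7,8} 10  {1,2,7,8,9} 20  {2,3,7,8,9} 30  {2,5,6,7,8} 10  {2,6,7,8,9} 30  {3,5,6,7,9} 10  {3,6,7,8,9} 30  {4,5,6,7,8} 5  {4,5,6,7,9} 5  {5,6,7,8,9} 20
  6 to go: {0,1,2,3,8,9} 15  {0,1,2,6,7,8} 15  {0,1,2,7,8,9} 30  {1,2,3,7,8,9} 60  {1,2,5,6,7,8} 20  {1,2,6,7,8,9} 60  {2,3,6,7,8,9} 90  {2,4,5,6,7,8} 15  {2,5,6,7,8,9} 60  {3,4,5,6,7,9} 15  {3,5,6,7,8,9} 60  {4,5,6,7,8,9} 30
  7 to go: {0,1,2,3,7,8,9} 105  {0,1,2,5,6,7,8} 35  {0,1,2,6,7,8,9} 105  {1,2,3,6,7,8,9} 210  {1,2,4,5,6,7,8} 35  {1,2,5,6,7,8,9} 140  {2,3,5,6,7,8,9} 210  {2,4,5,6,7,8,9} 105  {3,4,5,6,7,8,9} 105
  8 to go: {0,1,2,3,6,7,8,9} 420  {0,1,2,4,5,6,7,8} 70  {0,1,2,5,6,7,8,9} 280  {1,2,3,5,6,7,8,9} 560  {1,2,4,5,6,7,8,9} 280  {2,3,4,5,6,7,8,9} 420
  if 0:b drops first: 1260 orders
  if 3:a drops first: 630 orders
  if 4:f drops first: 1260 orders
heap linearizations: 3150

3150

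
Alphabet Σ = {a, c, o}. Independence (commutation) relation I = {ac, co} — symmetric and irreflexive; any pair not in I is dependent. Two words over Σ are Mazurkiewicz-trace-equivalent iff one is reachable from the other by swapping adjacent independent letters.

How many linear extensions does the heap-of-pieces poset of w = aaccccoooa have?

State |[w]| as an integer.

210

0(a) covers ∅
1(a) covers 0:a
2(c) covers ∅
3(c) covers 2:c
4(c) covers 3:c
5(c) covers 4:c
6(o) covers 1:a
7(o) covers 6:o
8(o) covers 7:o
9(a) covers 8:o
floor of heap: 0:a, 2:c
completions by unplaced set U, small U first (add the entries for U minus each lowest piece of U):
  |U|=1: {5}:1  {9}:1
  |U|=2: {4,5}:1  {5,9}:2  {8,9}:1
  |U|=3: {3,4,5}:1  {4,5,9}:3  {5,8,9}:3  {7,8,9}:1
  |U|=4: {2,3,4,5}:1  {3,4,5,9}:4  {4,5,8,9}:6  {5,7,8,9}:4  {6,7,8,9}:1
  |U|=5: {1,6,7,8,9}:1  {2,3,4,5,9}:5  {3,4,5,8,9}:10  {4,5,7,8,9}:10  {5,6,7,8,9}:5
  |U|=6: {0,1,6,7,8,9}:1  {1,5,6,7,8,9}:6  {2,3,4,5,8,9}:15  {3,4,5,7,8,9}:20  {4,5,6,7,8,9}:15
  |U|=7: {0,1,5,6,7,8,9}:7  {1,4,5,6,7,8,9}:21  {2,3,4,5,7,8,9}:35  {3,4,5,6,7,8,9}:35
  |U|=8: {0,1,4,5,6,7,8,9}:28  {1,3,4,5,6,7,8,9}:56  {2,3,4,5,6,7,8,9}:70
  start at 0(a): 126
  start at 2(c): 84
sum over floor = 210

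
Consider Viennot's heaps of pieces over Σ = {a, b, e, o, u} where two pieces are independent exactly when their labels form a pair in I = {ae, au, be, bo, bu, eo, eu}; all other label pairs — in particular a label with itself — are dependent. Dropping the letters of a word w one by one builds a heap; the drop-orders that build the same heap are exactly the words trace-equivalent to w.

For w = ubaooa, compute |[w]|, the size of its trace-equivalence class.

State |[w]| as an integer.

3

piece 0:u — minimal
piece 1:b — minimal
piece 2:a rests on {1:b}
piece 3:o rests on {0:u, 2:a}
piece 4:o rests on {3:o}
piece 5:a rests on {4:o}
minimal pieces: {0:u, 1:b}
ways to finish when only these pieces remain (= sum over removing one remaining piece with nothing left below it):
  1 left: {5}→1
  2 left: {4,5}→1
  3 left: {3,4,5}→1
  4 left: {0,3,4,5}→1  {2,3,4,5}→1
  placing 0:u first → 1 extensions
  placing 1:b first → 2 extensions
total linear extensions = 3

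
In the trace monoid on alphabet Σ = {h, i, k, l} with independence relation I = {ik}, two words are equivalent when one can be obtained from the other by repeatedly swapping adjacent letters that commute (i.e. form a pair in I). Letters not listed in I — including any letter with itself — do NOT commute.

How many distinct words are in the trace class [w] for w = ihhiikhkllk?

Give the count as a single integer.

3

drop 0:i onto floor
drop 1:h onto {0:i}
drop 2:h onto {1:h}
drop 3:i onto {2:h}
drop 4:i onto {3:i}
drop 5:k onto {2:h}
drop 6:h onto {4:i, 5:k}
drop 7:k onto {6:h}
drop 8:l onto {7:k}
drop 9:l onto {8:l}
drop 10:k onto {9:l}
ground layer = {0:i}
drop-orders for the pieces not yet dropped (sum over which currently-grounded one goes next):
  1 to go: {10} 1
  2 to go: {9,10} 1
  3 to go: {8,9,10} 1
  4 to go: {7,8,9,10} 1
  5 to go: {6,7,8,9,10} 1
  6 to go: {4,6,7,8,9,10} 1  {5,6,7,8,9,10} 1
  7 to go: {3,4,6,7,8,9,10} 1  {4,5,6,7,8,9,10} 2
  8 to go: {3,4,5,6,7,8,9,10} 3
  9 to go: {2,3,4,5,6,7,8,9,10} 3
  if 0:i drops first: 3 orders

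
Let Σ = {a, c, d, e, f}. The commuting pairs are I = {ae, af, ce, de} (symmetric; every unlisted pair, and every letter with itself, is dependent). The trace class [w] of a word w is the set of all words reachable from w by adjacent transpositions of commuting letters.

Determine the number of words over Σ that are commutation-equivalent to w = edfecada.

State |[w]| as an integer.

10

drop 0:e onto floor
drop 1:d onto floor
drop 2:f onto {0:e, 1:d}
drop 3:e onto {2:f}
drop 4:c onto {2:f}
drop 5:a onto {4:c}
drop 6:d onto {5:a}
drop 7:a onto {6:d}
ground layer = {0:e, 1:d}
drop-orders for the pieces not yet dropped (sum over which currently-grounded one goes next):
  1 to go: {3} 1  {7} 1
  2 to go: {3,7} 2  {6,7} 1
  3 to go: {3,6,7} 3  {5,6,7} 1
  4 to go: {3,5,6,7} 4  {4,5,6,7} 1
  5 to go: {3,4,5,6,7} 5
  6 to go: {2,3,4,5,6,7} 5
  if 0:e drops first: 5 orders
  if 1:d drops first: 5 orders
heap linearizations: 10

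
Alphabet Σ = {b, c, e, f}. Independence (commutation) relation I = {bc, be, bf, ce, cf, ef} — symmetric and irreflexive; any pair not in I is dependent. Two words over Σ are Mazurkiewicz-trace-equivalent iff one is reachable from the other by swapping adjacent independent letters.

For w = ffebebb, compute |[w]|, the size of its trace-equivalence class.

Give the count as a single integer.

piece 0:f — minimal
piece 1:f rests on {0:f}
piece 2:e — minimal
piece 3:b — minimal
piece 4:e rests on {2:e}
piece 5:b rests on {3:b}
piece 6:b rests on {5:b}
minimal pieces: {0:f, 2:e, 3:b}
ways to finish when only these pieces remain (= sum over removing one remaining piece with nothing left below it):
  1 left: {1}→1  {4}→1  {6}→1
  2 left: {0,1}→1  {1,4}→2  {1,6}→2  {2,4}→1  {4,6}→2  {5,6}→1
  3 left: {0,1,4}→3  {0,1,6}→3  {1,2,4}→3  {1,4,6}→6  {1,5,6}→3  {2,4,6}→3  {3,5,6}→1  {4,5,6}→3
  4 left: {0,1,2,4}→6  {0,1,4,6}→12  {0,1,5,6}→6  {1,2,4,6}→12  {1,3,5,6}→4  {1,4,5,6}→12  {2,4,5,6}→6  {3,4,5,6}→4
  5 left: {0,1,2,4,6}→30  {0,1,3,5,6}→10  {0,1,4,5,6}→30  {1,2,4,5,6}→30  {1,3,4,5,6}→20  {2,3,4,5,6}→10
  placing 0:f first → 60 extensions
  placing 2:e first → 60 extensions
  placing 3:b first → 90 extensions
total linear extensions = 210

210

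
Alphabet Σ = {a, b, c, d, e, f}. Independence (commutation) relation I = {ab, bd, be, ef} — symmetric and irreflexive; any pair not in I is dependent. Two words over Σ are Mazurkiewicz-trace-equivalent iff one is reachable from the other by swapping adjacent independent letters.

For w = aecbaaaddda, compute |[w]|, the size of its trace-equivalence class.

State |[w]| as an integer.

8

0(a) covers ∅
1(e) covers 0:a
2(c) covers 1:e
3(b) covers 2:c
4(a) covers 2:c
5(a) covers 4:a
6(a) covers 5:a
7(d) covers 6:a
8(d) covers 7:d
9(d) covers 8:d
10(a) covers 9:d
floor of heap: 0:a
completions by unplaced set U, small U first (add the entries for U minus each lowest piece of U):
  |U|=1: {3}:1  {10}:1
  |U|=2: {3,10}:2  {9,10}:1
  |U|=3: {3,9,10}:3  {8,9,10}:1
  |U|=4: {3,8,9,10}:4  {7,8,9,10}:1
  |U|=5: {3,7,8,9,10}:5  {6,7,8,9,10}:1
  |U|=6: {3,6,7,8,9,10}:6  {5,6,7,8,9,10}:1
  |U|=7: {3,5,6,7,8,9,10}:7  {4,5,6,7,8,9,10}:1
  |U|=8: {3,4,5,6,7,8,9,10}:8
  |U|=9: {2,3,4,5,6,7,8,9,10}:8
  start at 0(a): 8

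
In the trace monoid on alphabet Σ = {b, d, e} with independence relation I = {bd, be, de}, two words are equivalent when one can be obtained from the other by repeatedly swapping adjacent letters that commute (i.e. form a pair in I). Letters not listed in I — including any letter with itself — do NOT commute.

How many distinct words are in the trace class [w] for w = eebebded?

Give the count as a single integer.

#0=e has no predecessor
#1=e depends on [0:e]
#2=b has no predecessor
#3=e depends on [1:e]
#4=b depends on [2:b]
#5=d has no predecessor
#6=e depends on [3:e]
#7=d depends on [5:d]
sources: [0:e, 2:b, 5:d]
N(rest) = Σ N(rest − s) over sources s of rest; N(one piece) = 1:
  size 1 → [4]=1  [6]=1  [7]=1
  size 2 → [2,4]=1  [3,6]=1  [4,6]=2  [4,7]=2  [5,7]=1  [6,7]=2
  size 3 → [1,3,6]=1  [2,4,6]=3  [2,4,7]=3  [3,4,6]=3  [3,6,7]=3  [4,5,7]=3  [4,6,7]=6  [5,6,7]=3
  size 4 → [0,1,3,6]=1  [1,3,4,6]=4  [1,3,6,7]=4  [2,3,4,6]=6  [2,4,5,7]=6  [2,4,6,7]=12  [3,4,6,7]=12  [3,5,6,7]=6  [4,5,6,7]=12
  size 5 → [0,1,3,4,6]=5  [0,1,3,6,7]=5  [1,2,3,4,6]=10  [1,3,4,6,7]=20  [1,3,5,6,7]=10  [2,3,4,6,7]=30  [2,4,5,6,7]=30  [3,4,5,6,7]=30
  size 6 → [0,1,2,3,4,6]=15  [0,1,3,4,6,7]=30  [0,1,3,5,6,7]=15  [1,2,3,4,6,7]=60  [1,3,4,5,6,7]=60  [2,3,4,5,6,7]=90
  first=0(e) contributes 210
  first=2(b) contributes 105
  first=5(d) contributes 105
|[w]| = 420

420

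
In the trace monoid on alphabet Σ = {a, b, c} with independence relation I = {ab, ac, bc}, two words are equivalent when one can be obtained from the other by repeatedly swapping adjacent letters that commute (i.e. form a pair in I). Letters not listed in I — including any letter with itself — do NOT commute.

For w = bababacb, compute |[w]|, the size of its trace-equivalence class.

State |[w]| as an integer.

280

drop 0:b onto floor
drop 1:a onto floor
drop 2:b onto {0:b}
drop 3:a onto {1:a}
drop 4:b onto {2:b}
drop 5:a onto {3:a}
drop 6:c onto floor
drop 7:b onto {4:b}
ground layer = {0:b, 1:a, 6:c}
drop-orders for the pieces not yet dropped (sum over which currently-grounded one goes next):
  1 to go: {5} 1  {6} 1  {7} 1
  2 to go: {3,5} 1  {4,7} 1  {5,6} 2  {5,7} 2  {6,7} 2
  3 to go: {1,3,5} 1  {2,4,7} 1  {3,5,6} 3  {3,5,7} 3  {4,5,7} 3  {4,6,7} 3  {5,6,7} 6
  4 to go: {0,2,4,7} 1  {1,3,5,6} 4  {1,3,5,7} 4  {2,4,5,7} 4  {2,4,6,7} 4  {3,4,5,7} 6  {3,5,6,7} 12  {4,5,6,7} 12
  5 to go: {0,2,4,5,7} 5  {0,2,4,6,7} 5  {1,3,4,5,7} 10  {1,3,5,6,7} 20  {2,3,4,5,7} 10  {2,4,5,6,7} 20  {3,4,5,6,7} 30
  6 to go: {0,2,3,4,5,7} 15  {0,2,4,5,6,7} 30  {1,2,3,4,5,7} 20  {1,3,4,5,6,7} 60  {2,3,4,5,6,7} 60
  if 0:b drops first: 140 orders
  if 1:a drops first: 105 orders
  if 6:c drops first: 35 orders
heap linearizations: 280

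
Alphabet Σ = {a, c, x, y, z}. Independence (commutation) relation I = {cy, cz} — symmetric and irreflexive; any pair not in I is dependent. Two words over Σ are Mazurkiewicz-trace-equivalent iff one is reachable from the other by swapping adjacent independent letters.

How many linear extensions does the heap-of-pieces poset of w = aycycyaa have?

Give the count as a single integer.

piece 0:a — minimal
piece 1:y rests on {0:a}
piece 2:c rests on {0:a}
piece 3:y rests on {1:y}
piece 4:c rests on {2:c}
piece 5:y rests on {3:y}
piece 6:a rests on {4:c, 5:y}
piece 7:a rests on {6:a}
minimal pieces: {0:a}
ways to finish when only these pieces remain (= sum over removing one remaining piece with nothing left below it):
  1 left: {7}→1
  2 left: {6,7}→1
  3 left: {4,6,7}→1  {5,6,7}→1
  4 left: {2,4,6,7}→1  {3,5,6,7}→1  {4,5,6,7}→2
  5 left: {1,3,5,6,7}→1  {2,4,5,6,7}→3  {3,4,5,6,7}→3
  6 left: {1,3,4,5,6,7}→4  {2,3,4,5,6,7}→6
  placing 0:a first → 10 extensions

10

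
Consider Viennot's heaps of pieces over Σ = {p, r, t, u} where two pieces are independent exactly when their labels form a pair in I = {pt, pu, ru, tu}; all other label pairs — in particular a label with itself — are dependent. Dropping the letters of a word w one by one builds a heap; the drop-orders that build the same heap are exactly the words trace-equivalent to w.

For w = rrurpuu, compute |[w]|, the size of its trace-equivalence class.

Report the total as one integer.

0(r) covers ∅
1(r) covers 0:r
2(u) covers ∅
3(r) covers 1:r
4(p) covers 3:r
5(u) covers 2:u
6(u) covers 5:u
floor of heap: 0:r, 2:u
completions by unplaced set U, small U first (add the entries for U minus each lowest piece of U):
  |U|=1: {4}:1  {6}:1
  |U|=2: {3,4}:1  {4,6}:2  {5,6}:1
  |U|=3: {1,3,4}:1  {2,5,6}:1  {3,4,6}:3  {4,5,6}:3
  |U|=4: {0,1,3,4}:1  {1,3,4,6}:4  {2,4,5,6}:4  {3,4,5,6}:6
  |U|=5: {0,1,3,4,6}:5  {1,3,4,5,6}:10  {2,3,4,5,6}:10
  start at 0(r): 20
  start at 2(u): 15
sum over floor = 35

35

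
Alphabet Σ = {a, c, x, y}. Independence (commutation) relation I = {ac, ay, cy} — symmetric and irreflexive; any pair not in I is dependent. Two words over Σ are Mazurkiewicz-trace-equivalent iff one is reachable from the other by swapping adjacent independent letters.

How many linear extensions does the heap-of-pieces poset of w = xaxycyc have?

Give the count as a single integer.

6

#0=x has no predecessor
#1=a depends on [0:x]
#2=x depends on [1:a]
#3=y depends on [2:x]
#4=c depends on [2:x]
#5=y depends on [3:y]
#6=c depends on [4:c]
sources: [0:x]
N(rest) = Σ N(rest − s) over sources s of rest; N(one piece) = 1:
  size 1 → [5]=1  [6]=1
  size 2 → [3,5]=1  [4,6]=1  [5,6]=2
  size 3 → [3,5,6]=3  [4,5,6]=3
  size 4 → [3,4,5,6]=6
  size 5 → [2,3,4,5,6]=6
  first=0(x) contributes 6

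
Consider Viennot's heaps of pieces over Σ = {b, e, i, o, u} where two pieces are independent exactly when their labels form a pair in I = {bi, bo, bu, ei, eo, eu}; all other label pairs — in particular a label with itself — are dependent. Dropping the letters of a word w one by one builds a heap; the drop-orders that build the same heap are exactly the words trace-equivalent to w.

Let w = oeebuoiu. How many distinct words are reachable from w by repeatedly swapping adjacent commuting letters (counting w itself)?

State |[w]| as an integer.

56

piece 0:o — minimal
piece 1:e — minimal
piece 2:e rests on {1:e}
piece 3:b rests on {2:e}
piece 4:u rests on {0:o}
piece 5:o rests on {4:u}
piece 6:i rests on {5:o}
piece 7:u rests on {6:i}
minimal pieces: {0:o, 1:e}
ways to finish when only these pieces remain (= sum over removing one remaining piece with nothing left below it):
  1 left: {3}→1  {7}→1
  2 left: {2,3}→1  {3,7}→2  {6,7}→1
  3 left: {1,2,3}→1  {2,3,7}→3  {3,6,7}→3  {5,6,7}→1
  4 left: {1,2,3,7}→4  {2,3,6,7}→6  {3,5,6,7}→4  {4,5,6,7}→1
  5 left: {0,4,5,6,7}→1  {1,2,3,6,7}→10  {2,3,5,6,7}→10  {3,4,5,6,7}→5
  6 left: {0,3,4,5,6,7}→6  {1,2,3,5,6,7}→20  {2,3,4,5,6,7}→15
  placing 0:o first → 35 extensions
  placing 1:e first → 21 extensions
total linear extensions = 56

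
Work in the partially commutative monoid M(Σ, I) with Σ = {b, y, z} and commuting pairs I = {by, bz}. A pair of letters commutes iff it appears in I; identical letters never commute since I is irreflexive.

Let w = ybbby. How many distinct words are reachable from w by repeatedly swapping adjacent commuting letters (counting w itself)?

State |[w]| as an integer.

10

piece 0:y — minimal
piece 1:b — minimal
piece 2:b rests on {1:b}
piece 3:b rests on {2:b}
piece 4:y rests on {0:y}
minimal pieces: {0:y, 1:b}
ways to finish when only these pieces remain (= sum over removing one remaining piece with nothing left below it):
  1 left: {3}→1  {4}→1
  2 left: {0,4}→1  {2,3}→1  {3,4}→2
  3 left: {0,3,4}→3  {1,2,3}→1  {2,3,4}→3
  placing 0:y first → 4 extensions
  placing 1:b first → 6 extensions
total linear extensions = 10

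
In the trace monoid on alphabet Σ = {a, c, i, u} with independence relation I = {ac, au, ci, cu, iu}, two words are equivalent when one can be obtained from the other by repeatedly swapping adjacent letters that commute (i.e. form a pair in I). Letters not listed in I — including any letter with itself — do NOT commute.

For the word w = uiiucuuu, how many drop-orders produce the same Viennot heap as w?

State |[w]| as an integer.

168

piece 0:u — minimal
piece 1:i — minimal
piece 2:i rests on {1:i}
piece 3:u rests on {0:u}
piece 4:c — minimal
piece 5:u rests on {3:u}
piece 6:u rests on {5:u}
piece 7:u rests on {6:u}
minimal pieces: {0:u, 1:i, 4:c}
ways to finish when only these pieces remain (= sum over removing one remaining piece with nothing left below it):
  1 left: {2}→1  {4}→1  {7}→1
  2 left: {1,2}→1  {2,4}→2  {2,7}→2  {4,7}→2  {6,7}→1
  3 left: {1,2,4}→3  {1,2,7}→3  {2,4,7}→6  {2,6,7}→3  {4,6,7}→3  {5,6,7}→1
  4 left: {1,2,4,7}→12  {1,2,6,7}→6  {2,4,6,7}→12  {2,5,6,7}→4  {3,5,6,7}→1  {4,5,6,7}→4
  5 left: {0,3,5,6,7}→1  {1,2,4,6,7}→30  {1,2,5,6,7}→10  {2,3,5,6,7}→5  {2,4,5,6,7}→20  {3,4,5,6,7}→5
  6 left: {0,2,3,5,6,7}→6  {0,3,4,5,6,7}→6  {1,2,3,5,6,7}→15  {1,2,4,5,6,7}→60  {2,3,4,5,6,7}→30
  placing 0:u first → 105 extensions
  placing 1:i first → 42 extensions
  placing 4:c first → 21 extensions
total linear extensions = 168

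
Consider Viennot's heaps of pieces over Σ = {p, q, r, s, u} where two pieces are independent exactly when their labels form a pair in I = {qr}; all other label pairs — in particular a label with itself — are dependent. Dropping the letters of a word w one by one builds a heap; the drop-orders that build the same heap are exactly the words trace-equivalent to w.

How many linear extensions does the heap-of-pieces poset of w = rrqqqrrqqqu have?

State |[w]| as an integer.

210

#0=r has no predecessor
#1=r depends on [0:r]
#2=q has no predecessor
#3=q depends on [2:q]
#4=q depends on [3:q]
#5=r depends on [1:r]
#6=r depends on [5:r]
#7=q depends on [4:q]
#8=q depends on [7:q]
#9=q depends on [8:q]
#10=u depends on [6:r, 9:q]
sources: [0:r, 2:q]
N(rest) = Σ N(rest − s) over sources s of rest; N(one piece) = 1:
  size 1 → [10]=1
  size 2 → [6,10]=1  [9,10]=1
  size 3 → [5,6,10]=1  [6,9,10]=2  [8,9,10]=1
  size 4 → [1,5,6,10]=1  [5,6,9,10]=3  [6,8,9,10]=3  [7,8,9,10]=1
  size 5 → [0,1,5,6,10]=1  [1,5,6,9,10]=4  [4,7,8,9,10]=1  [5,6,8,9,10]=6  [6,7,8,9,10]=4
  size 6 → [0,1,5,6,9,10]=5  [1,5,6,8,9,10]=10  [3,4,7,8,9,10]=1  [4,6,7,8,9,10]=5  [5,6,7,8,9,10]=10
  size 7 → [0,1,5,6,8,9,10]=15  [1,5,6,7,8,9,10]=20  [2,3,4,7,8,9,10]=1  [3,4,6,7,8,9,10]=6  [4,5,6,7,8,9,10]=15
  size 8 → [0,1,5,6,7,8,9,10]=35  [1,4,5,6,7,8,9,10]=35  [2,3,4,6,7,8,9,10]=7  [3,4,5,6,7,8,9,10]=21
  size 9 → [0,1,4,5,6,7,8,9,10]=70  [1,3,4,5,6,7,8,9,10]=56  [2,3,4,5,6,7,8,9,10]=28
  first=0(r) contributes 84
  first=2(q) contributes 126
|[w]| = 210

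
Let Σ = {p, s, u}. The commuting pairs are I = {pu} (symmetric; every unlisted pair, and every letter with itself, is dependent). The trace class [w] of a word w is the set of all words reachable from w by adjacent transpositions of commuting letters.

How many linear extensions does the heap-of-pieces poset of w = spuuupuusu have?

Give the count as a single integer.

drop 0:s onto floor
drop 1:p onto {0:s}
drop 2:u onto {0:s}
drop 3:u onto {2:u}
drop 4:u onto {3:u}
drop 5:p onto {1:p}
drop 6:u onto {4:u}
drop 7:u onto {6:u}
drop 8:s onto {5:p, 7:u}
drop 9:u onto {8:s}
ground layer = {0:s}
drop-orders for the pieces not yet dropped (sum over which currently-grounded one goes next):
  1 to go: {9} 1
  2 to go: {8,9} 1
  3 to go: {5,8,9} 1  {7,8,9} 1
  4 to go: {1,5,8,9} 1  {5,7,8,9} 2  {6,7,8,9} 1
  5 to go: {1,5,7,8,9} 3  {4,6,7,8,9} 1  {5,6,7,8,9} 3
  6 to go: {1,5,6,7,8,9} 6  {3,4,6,7,8,9} 1  {4,5,6,7,8,9} 4
  7 to go: {1,4,5,6,7,8,9} 10  {2,3,4,6,7,8,9} 1  {3,4,5,6,7,8,9} 5
  8 to go: {1,3,4,5,6,7,8,9} 15  {2,3,4,5,6,7,8,9} 6
  if 0:s drops first: 21 orders

21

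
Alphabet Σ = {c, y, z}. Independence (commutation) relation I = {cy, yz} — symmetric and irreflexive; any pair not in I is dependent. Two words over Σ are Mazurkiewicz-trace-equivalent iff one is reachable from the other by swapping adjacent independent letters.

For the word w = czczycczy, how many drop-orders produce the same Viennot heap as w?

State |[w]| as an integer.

36

piece 0:c — minimal
piece 1:z rests on {0:c}
piece 2:c rests on {1:z}
piece 3:z rests on {2:c}
piece 4:y — minimal
piece 5:c rests on {3:z}
piece 6:c rests on {5:c}
piece 7:z rests on {6:c}
piece 8:y rests on {4:y}
minimal pieces: {0:c, 4:y}
ways to finish when only these pieces remain (= sum over removing one remaining piece with nothing left below it):
  1 left: {7}→1  {8}→1
  2 left: {4,8}→1  {6,7}→1  {7,8}→2
  3 left: {4,7,8}→3  {5,6,7}→1  {6,7,8}→3
  4 left: {3,5,6,7}→1  {4,6,7,8}→6  {5,6,7,8}→4
  5 left: {2,3,5,6,7}→1  {3,5,6,7,8}→5  {4,5,6,7,8}→10
  6 left: {1,2,3,5,6,7}→1  {2,3,5,6,7,8}→6  {3,4,5,6,7,8}→15
  7 left: {0,1,2,3,5,6,7}→1  {1,2,3,5,6,7,8}→7  {2,3,4,5,6,7,8}→21
  placing 0:c first → 28 extensions
  placing 4:y first → 8 extensions
total linear extensions = 36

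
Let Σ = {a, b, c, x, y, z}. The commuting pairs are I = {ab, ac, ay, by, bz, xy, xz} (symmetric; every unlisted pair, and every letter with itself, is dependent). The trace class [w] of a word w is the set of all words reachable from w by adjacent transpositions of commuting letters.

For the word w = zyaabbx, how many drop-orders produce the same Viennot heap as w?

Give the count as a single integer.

#0=z has no predecessor
#1=y depends on [0:z]
#2=a depends on [0:z]
#3=a depends on [2:a]
#4=b has no predecessor
#5=b depends on [4:b]
#6=x depends on [3:a, 5:b]
sources: [0:z, 4:b]
N(rest) = Σ N(rest − s) over sources s of rest; N(one piece) = 1:
  size 1 → [1]=1  [6]=1
  size 2 → [1,6]=2  [3,6]=1  [5,6]=1
  size 3 → [1,3,6]=3  [1,5,6]=3  [2,3,6]=1  [3,5,6]=2  [4,5,6]=1
  size 4 → [1,2,3,6]=4  [1,3,5,6]=8  [1,4,5,6]=4  [2,3,5,6]=3  [3,4,5,6]=3
  size 5 → [0,1,2,3,6]=4  [1,2,3,5,6]=15  [1,3,4,5,6]=15  [2,3,4,5,6]=6
  first=0(z) contributes 36
  first=4(b) contributes 19
|[w]| = 55

55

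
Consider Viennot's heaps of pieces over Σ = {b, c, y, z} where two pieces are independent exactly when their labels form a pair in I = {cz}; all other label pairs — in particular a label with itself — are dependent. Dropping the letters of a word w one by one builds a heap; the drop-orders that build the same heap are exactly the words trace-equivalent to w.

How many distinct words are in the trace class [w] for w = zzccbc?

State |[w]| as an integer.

6

piece 0:z — minimal
piece 1:z rests on {0:z}
piece 2:c — minimal
piece 3:c rests on {2:c}
piece 4:b rests on {1:z, 3:c}
piece 5:c rests on {4:b}
minimal pieces: {0:z, 2:c}
ways to finish when only these pieces remain (= sum over removing one remaining piece with nothing left below it):
  1 left: {5}→1
  2 left: {4,5}→1
  3 left: {1,4,5}→1  {3,4,5}→1
  4 left: {0,1,4,5}→1  {1,3,4,5}→2  {2,3,4,5}→1
  placing 0:z first → 3 extensions
  placing 2:c first → 3 extensions
total linear extensions = 6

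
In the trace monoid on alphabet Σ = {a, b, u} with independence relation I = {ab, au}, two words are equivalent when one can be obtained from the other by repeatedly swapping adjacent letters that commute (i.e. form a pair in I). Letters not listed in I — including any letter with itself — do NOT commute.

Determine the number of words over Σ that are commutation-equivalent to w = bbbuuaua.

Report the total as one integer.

0(b) covers ∅
1(b) covers 0:b
2(b) covers 1:b
3(u) covers 2:b
4(u) covers 3:u
5(a) covers ∅
6(u) covers 4:u
7(a) covers 5:a
floor of heap: 0:b, 5:a
completions by unplaced set U, small U first (add the entries for U minus each lowest piece of U):
  |U|=1: {6}:1  {7}:1
  |U|=2: {4,6}:1  {5,7}:1  {6,7}:2
  |U|=3: {3,4,6}:1  {4,6,7}:3  {5,6,7}:3
  |U|=4: {2,3,4,6}:1  {3,4,6,7}:4  {4,5,6,7}:6
  |U|=5: {1,2,3,4,6}:1  {2,3,4,6,7}:5  {3,4,5,6,7}:10
  |U|=6: {0,1,2,3,4,6}:1  {1,2,3,4,6,7}:6  {2,3,4,5,6,7}:15
  start at 0(b): 21
  start at 5(a): 7
sum over floor = 28

28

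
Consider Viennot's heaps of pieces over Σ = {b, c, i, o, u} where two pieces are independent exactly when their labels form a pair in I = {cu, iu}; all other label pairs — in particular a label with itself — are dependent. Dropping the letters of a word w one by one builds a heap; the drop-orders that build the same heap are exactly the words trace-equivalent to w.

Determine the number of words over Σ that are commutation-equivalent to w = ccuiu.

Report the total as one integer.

10

drop 0:c onto floor
drop 1:c onto {0:c}
drop 2:u onto floor
drop 3:i onto {1:c}
drop 4:u onto {2:u}
ground layer = {0:c, 2:u}
drop-orders for the pieces not yet dropped (sum over which currently-grounded one goes next):
  1 to go: {3} 1  {4} 1
  2 to go: {1,3} 1  {2,4} 1  {3,4} 2
  3 to go: {0,1,3} 1  {1,3,4} 3  {2,3,4} 3
  if 0:c drops first: 6 orders
  if 2:u drops first: 4 orders
heap linearizations: 10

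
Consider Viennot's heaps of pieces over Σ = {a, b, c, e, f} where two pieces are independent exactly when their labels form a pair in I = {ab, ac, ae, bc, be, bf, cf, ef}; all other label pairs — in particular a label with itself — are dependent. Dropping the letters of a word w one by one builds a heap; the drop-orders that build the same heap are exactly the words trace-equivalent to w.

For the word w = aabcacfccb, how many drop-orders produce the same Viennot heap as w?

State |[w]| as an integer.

3150

#0=a has no predecessor
#1=a depends on [0:a]
#2=b has no predecessor
#3=c has no predecessor
#4=a depends on [1:a]
#5=c depends on [3:c]
#6=f depends on [4:a]
#7=c depends on [5:c]
#8=c depends on [7:c]
#9=b depends on [2:b]
sources: [0:a, 2:b, 3:c]
N(rest) = Σ N(rest − s) over sources s of rest; N(one piece) = 1:
  size 1 → [6]=1  [8]=1  [9]=1
  size 2 → [2,9]=1  [4,6]=1  [6,8]=2  [6,9]=2  [7,8]=1  [8,9]=2
  size 3 → [1,4,6]=1  [2,6,9]=3  [2,8,9]=3  [4,6,8]=3  [4,6,9]=3  [5,7,8]=1  [6,7,8]=3  [6,8,9]=6  [7,8,9]=3
  size 4 → [0,1,4,6]=1  [1,4,6,8]=4  [1,4,6,9]=4  [2,4,6,9]=6  [2,6,8,9]=12  [2,7,8,9]=6  [3,5,7,8]=1  [4,6,7,8]=6  [4,6,8,9]=12  [5,6,7,8]=4  [5,7,8,9]=4  [6,7,8,9]=12
  size 5 → [0,1,4,6,8]=5  [0,1,4,6,9]=5  [1,2,4,6,9]=10  [1,4,6,7,8]=10  [1,4,6,8,9]=20  [2,4,6,8,9]=30  [2,5,7,8,9]=10  [2,6,7,8,9]=30  [3,5,6,7,8]=5  [3,5,7,8,9]=5  [4,5,6,7,8]=10  [4,6,7,8,9]=30  [5,6,7,8,9]=20
  size 6 → [0,1,2,4,6,9]=15  [0,1,4,6,7,8]=15  [0,1,4,6,8,9]=30  [1,2,4,6,8,9]=60  [1,4,5,6,7,8]=20  [1,4,6,7,8,9]=60  [2,3,5,7,8,9]=15  [2,4,6,7,8,9]=90  [2,5,6,7,8,9]=60  [3,4,5,6,7,8]=15  [3,5,6,7,8,9]=30  [4,5,6,7,8,9]=60
  size 7 → [0,1,2,4,6,8,9]=105  [0,1,4,5,6,7,8]=35  [0,1,4,6,7,8,9]=105  [1,2,4,6,7,8,9]=210  [1,3,4,5,6,7,8]=35  [1,4,5,6,7,8,9]=140  [2,3,5,6,7,8,9]=105  [2,4,5,6,7,8,9]=210  [3,4,5,6,7,8,9]=105
  size 8 → [0,1,2,4,6,7,8,9]=420  [0,1,3,4,5,6,7,8]=70  [0,1,4,5,6,7,8,9]=280  [1,2,4,5,6,7,8,9]=560  [1,3,4,5,6,7,8,9]=280  [2,3,4,5,6,7,8,9]=420
  first=0(a) contributes 1260
  first=2(b) contributes 630
  first=3(c) contributes 1260
|[w]| = 3150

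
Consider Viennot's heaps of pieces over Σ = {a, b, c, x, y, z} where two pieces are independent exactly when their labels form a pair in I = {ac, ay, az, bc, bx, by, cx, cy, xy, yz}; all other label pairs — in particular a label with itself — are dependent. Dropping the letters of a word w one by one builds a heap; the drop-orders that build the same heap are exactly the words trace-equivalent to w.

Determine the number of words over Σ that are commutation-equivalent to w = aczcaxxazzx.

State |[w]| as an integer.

0(a) covers ∅
1(c) covers ∅
2(z) covers 1:c
3(c) covers 2:z
4(a) covers 0:a
5(x) covers 2:z, 4:a
6(x) covers 5:x
7(a) covers 6:x
8(z) covers 3:c, 6:x
9(z) covers 8:z
10(x) covers 7:a, 9:z
floor of heap: 0:a, 1:c
completions by unplaced set U, small U first (add the entries for U minus each lowest piece of U):
  |U|=1: {10}:1
  |U|=2: {7,10}:1  {9,10}:1
  |U|=3: {7,9,10}:2  {8,9,10}:1
  |U|=4: {3,8,9,10}:1  {7,8,9,10}:3
  |U|=5: {3,7,8,9,10}:4  {6,7,8,9,10}:3
  |U|=6: {3,6,7,8,9,10}:7  {5,6,7,8,9,10}:3
  |U|=7: {3,5,6,7,8,9,10}:10  {4,5,6,7,8,9,10}:3
  |U|=8: {0,4,5,6,7,8,9,10}:3  {2,3,5,6,7,8,9,10}:10  {3,4,5,6,7,8,9,10}:13
  |U|=9: {0,3,4,5,6,7,8,9,10}:16  {1,2,3,5,6,7,8,9,10}:10  {2,3,4,5,6,7,8,9,10}:23
  start at 0(a): 33
  start at 1(c): 39
sum over floor = 72

72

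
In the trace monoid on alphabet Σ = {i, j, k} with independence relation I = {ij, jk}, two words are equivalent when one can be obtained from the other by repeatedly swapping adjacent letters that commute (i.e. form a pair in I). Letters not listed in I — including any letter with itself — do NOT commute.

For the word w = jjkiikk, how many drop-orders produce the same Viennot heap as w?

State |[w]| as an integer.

0(j) covers ∅
1(j) covers 0:j
2(k) covers ∅
3(i) covers 2:k
4(i) covers 3:i
5(k) covers 4:i
6(k) covers 5:k
floor of heap: 0:j, 2:k
completions by unplaced set U, small U first (add the entries for U minus each lowest piece of U):
  |U|=1: {1}:1  {6}:1
  |U|=2: {0,1}:1  {1,6}:2  {5,6}:1
  |U|=3: {0,1,6}:3  {1,5,6}:3  {4,5,6}:1
  |U|=4: {0,1,5,6}:6  {1,4,5,6}:4  {3,4,5,6}:1
  |U|=5: {0,1,4,5,6}:10  {1,3,4,5,6}:5  {2,3,4,5,6}:1
  start at 0(j): 6
  start at 2(k): 15
sum over floor = 21

21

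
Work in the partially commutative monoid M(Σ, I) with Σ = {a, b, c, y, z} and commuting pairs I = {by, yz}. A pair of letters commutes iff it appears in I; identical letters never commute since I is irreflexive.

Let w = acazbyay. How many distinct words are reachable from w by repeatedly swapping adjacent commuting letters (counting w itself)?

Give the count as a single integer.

drop 0:a onto floor
drop 1:c onto {0:a}
drop 2:a onto {1:c}
drop 3:z onto {2:a}
drop 4:b onto {3:z}
drop 5:y onto {2:a}
drop 6:a onto {4:b, 5:y}
drop 7:y onto {6:a}
ground layer = {0:a}
drop-orders for the pieces not yet dropped (sum over which currently-grounded one goes next):
  1 to go: {7} 1
  2 to go: {6,7} 1
  3 to go: {4,6,7} 1  {5,6,7} 1
  4 to go: {3,4,6,7} 1  {4,5,6,7} 2
  5 to go: {3,4,5,6,7} 3
  6 to go: {2,3,4,5,6,7} 3
  if 0:a drops first: 3 orders

3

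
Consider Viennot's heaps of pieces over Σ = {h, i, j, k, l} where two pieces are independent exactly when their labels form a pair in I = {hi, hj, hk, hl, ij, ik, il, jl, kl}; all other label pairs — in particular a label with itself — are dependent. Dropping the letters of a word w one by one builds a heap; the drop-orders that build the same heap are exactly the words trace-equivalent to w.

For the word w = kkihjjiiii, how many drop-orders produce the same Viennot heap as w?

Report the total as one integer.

drop 0:k onto floor
drop 1:k onto {0:k}
drop 2:i onto floor
drop 3:h onto floor
drop 4:j onto {1:k}
drop 5:j onto {4:j}
drop 6:i onto {2:i}
drop 7:i onto {6:i}
drop 8:i onto {7:i}
drop 9:i onto {8:i}
ground layer = {0:k, 2:i, 3:h}
drop-orders for the pieces not yet dropped (sum over which currently-grounded one goes next):
  1 to go: {3} 1  {5} 1  {9} 1
  2 to go: {3,5} 2  {3,9} 2  {4,5} 1  {5,9} 2  {8,9} 1
  3 to go: {1,4,5} 1  {3,4,5} 3  {3,5,9} 6  {3,8,9} 3  {4,5,9} 3  {5,8,9} 3  {7,8,9} 1
  4 to go: {0,1,4,5} 1  {1,3,4,5} 4  {1,4,5,9} 4  {3,4,5,9} 12  {3,5,8,9} 12  {3,7,8,9} 4  {4,5,8,9} 6  {5,7,8,9} 4  {6,7,8,9} 1
  5 to go: {0,1,3,4,5} 5  {0,1,4,5,9} 5  {1,3,4,5,9} 20  {1,4,5,8,9} 10  {2,6,7,8,9} 1  {3,4,5,8,9} 30  {3,5,7,8,9} 20  {3,6,7,8,9} 5  {4,5,7,8,9} 10  {5,6,7,8,9} 5
  6 to go: {0,1,3,4,5,9} 30  {0,1,4,5,8,9} 15  {1,3,4,5,8,9} 60  {1,4,5,7,8,9} 20  {2,3,6,7,8,9} 6  {2,5,6,7,8,9} 6  {3,4,5,7,8,9} 60  {3,5,6,7,8,9} 30  {4,5,6,7,8,9} 15
  7 to go: {0,1,3,4,5,8,9} 105  {0,1,4,5,7,8,9} 35  {1,3,4,5,7,8,9} 140  {1,4,5,6,7,8,9} 35  {2,3,5,6,7,8,9} 42  {2,4,5,6,7,8,9} 21  {3,4,5,6,7,8,9} 105
  8 to go: {0,1,3,4,5,7,8,9} 280  {0,1,4,5,6,7,8,9} 70  {1,2,4,5,6,7,8,9} 56  {1,3,4,5,6,7,8,9} 280  {2,3,4,5,6,7,8,9} 168
  if 0:k drops first: 504 orders
  if 2:i drops first: 630 orders
  if 3:h drops first: 126 orders
heap linearizations: 1260

1260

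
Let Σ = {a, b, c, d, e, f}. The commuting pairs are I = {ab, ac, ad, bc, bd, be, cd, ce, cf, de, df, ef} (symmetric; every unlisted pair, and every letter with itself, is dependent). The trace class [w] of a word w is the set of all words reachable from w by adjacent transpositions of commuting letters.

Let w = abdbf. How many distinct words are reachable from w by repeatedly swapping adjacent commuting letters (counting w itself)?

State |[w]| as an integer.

0(a) covers ∅
1(b) covers ∅
2(d) covers ∅
3(b) covers 1:b
4(f) covers 0:a, 3:b
floor of heap: 0:a, 1:b, 2:d
completions by unplaced set U, small U first (add the entries for U minus each lowest piece of U):
  |U|=1: {2}:1  {4}:1
  |U|=2: {0,4}:1  {2,4}:2  {3,4}:1
  |U|=3: {0,2,4}:3  {0,3,4}:2  {1,3,4}:1  {2,3,4}:3
  start at 0(a): 4
  start at 1(b): 8
  start at 2(d): 3
sum over floor = 15

15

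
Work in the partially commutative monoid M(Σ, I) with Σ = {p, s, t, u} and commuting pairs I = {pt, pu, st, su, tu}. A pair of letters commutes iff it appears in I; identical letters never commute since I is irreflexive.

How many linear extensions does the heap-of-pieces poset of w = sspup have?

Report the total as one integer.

5

0(s) covers ∅
1(s) covers 0:s
2(p) covers 1:s
3(u) covers ∅
4(p) covers 2:p
floor of heap: 0:s, 3:u
completions by unplaced set U, small U first (add the entries for U minus each lowest piece of U):
  |U|=1: {3}:1  {4}:1
  |U|=2: {2,4}:1  {3,4}:2
  |U|=3: {1,2,4}:1  {2,3,4}:3
  start at 0(s): 4
  start at 3(u): 1
sum over floor = 5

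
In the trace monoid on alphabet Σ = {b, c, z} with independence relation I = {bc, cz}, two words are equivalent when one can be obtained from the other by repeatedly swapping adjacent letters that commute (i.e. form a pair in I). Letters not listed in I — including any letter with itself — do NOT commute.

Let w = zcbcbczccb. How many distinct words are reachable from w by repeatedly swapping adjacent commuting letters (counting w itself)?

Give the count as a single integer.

252

drop 0:z onto floor
drop 1:c onto floor
drop 2:b onto {0:z}
drop 3:c onto {1:c}
drop 4:b onto {2:b}
drop 5:c onto {3:c}
drop 6:z onto {4:b}
drop 7:c onto {5:c}
drop 8:c onto {7:c}
drop 9:b onto {6:z}
ground layer = {0:z, 1:c}
drop-orders for the pieces not yet dropped (sum over which currently-grounded one goes next):
  1 to go: {8} 1  {9} 1
  2 to go: {6,9} 1  {7,8} 1  {8,9} 2
  3 to go: {4,6,9} 1  {5,7,8} 1  {6,8,9} 3  {7,8,9} 3
  4 to go: {2,4,6,9} 1  {3,5,7,8} 1  {4,6,8,9} 4  {5,7,8,9} 4  {6,7,8,9} 6
  5 to go: {0,2,4,6,9} 1  {1,3,5,7,8} 1  {2,4,6,8,9} 5  {3,5,7,8,9} 5  {4,6,7,8,9} 10  {5,6,7,8,9} 10
  6 to go: {0,2,4,6,8,9} 6  {1,3,5,7,8,9} 6  {2,4,6,7,8,9} 15  {3,5,6,7,8,9} 15  {4,5,6,7,8,9} 20
  7 to go: {0,2,4,6,7,8,9} 21  {1,3,5,6,7,8,9} 21  {2,4,5,6,7,8,9} 35  {3,4,5,6,7,8,9} 35
  8 to go: {0,2,4,5,6,7,8,9} 56  {1,3,4,5,6,7,8,9} 56  {2,3,4,5,6,7,8,9} 70
  if 0:z drops first: 126 orders
  if 1:c drops first: 126 orders
heap linearizations: 252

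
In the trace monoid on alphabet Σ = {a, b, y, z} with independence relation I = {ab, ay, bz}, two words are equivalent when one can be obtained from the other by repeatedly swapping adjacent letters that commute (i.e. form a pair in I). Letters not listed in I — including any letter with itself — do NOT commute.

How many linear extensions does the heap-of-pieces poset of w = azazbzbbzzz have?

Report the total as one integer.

165

drop 0:a onto floor
drop 1:z onto {0:a}
drop 2:a onto {1:z}
drop 3:z onto {2:a}
drop 4:b onto floor
drop 5:z onto {3:z}
drop 6:b onto {4:b}
drop 7:b onto {6:b}
drop 8:z onto {5:z}
drop 9:z onto {8:z}
drop 10:z onto {9:z}
ground layer = {0:a, 4:b}
drop-orders for the pieces not yet dropped (sum over which currently-grounded one goes next):
  1 to go: {7} 1  {10} 1
  2 to go: {6,7} 1  {7,10} 2  {9,10} 1
  3 to go: {4,6,7} 1  {6,7,10} 3  {7,9,10} 3  {8,9,10} 1
  4 to go: {4,6,7,10} 4  {5,8,9,10} 1  {6,7,9,10} 6  {7,8,9,10} 4
  5 to go: {3,5,8,9,10} 1  {4,6,7,9,10} 10  {5,7,8,9,10} 5  {6,7,8,9,10} 10
  6 to go: {2,3,5,8,9,10} 1  {3,5,7,8,9,10} 6  {4,6,7,8,9,10} 20  {5,6,7,8,9,10} 15
  7 to go: {1,2,3,5,8,9,10} 1  {2,3,5,7,8,9,10} 7  {3,5,6,7,8,9,10} 21  {4,5,6,7,8,9,10} 35
  8 to go: {0,1,2,3,5,8,9,10} 1  {1,2,3,5,7,8,9,10} 8  {2,3,5,6,7,8,9,10} 28  {3,4,5,6,7,8,9,10} 56
  9 to go: {0,1,2,3,5,7,8,9,10} 9  {1,2,3,5,6,7,8,9,10} 36  {2,3,4,5,6,7,8,9,10} 84
  if 0:a drops first: 120 orders
  if 4:b drops first: 45 orders
heap linearizations: 165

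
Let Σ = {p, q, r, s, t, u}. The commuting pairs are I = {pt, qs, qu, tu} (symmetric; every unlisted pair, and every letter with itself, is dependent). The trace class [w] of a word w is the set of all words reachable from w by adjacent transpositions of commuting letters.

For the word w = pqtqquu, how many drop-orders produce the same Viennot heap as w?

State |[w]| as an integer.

15

drop 0:p onto floor
drop 1:q onto {0:p}
drop 2:t onto {1:q}
drop 3:q onto {2:t}
drop 4:q onto {3:q}
drop 5:u onto {0:p}
drop 6:u onto {5:u}
ground layer = {0:p}
drop-orders for the pieces not yet dropped (sum over which currently-grounded one goes next):
  1 to go: {4} 1  {6} 1
  2 to go: {3,4} 1  {4,6} 2  {5,6} 1
  3 to go: {2,3,4} 1  {3,4,6} 3  {4,5,6} 3
  4 to go: {1,2,3,4} 1  {2,3,4,6} 4  {3,4,5,6} 6
  5 to go: {1,2,3,4,6} 5  {2,3,4,5,6} 10
  if 0:p drops first: 15 orders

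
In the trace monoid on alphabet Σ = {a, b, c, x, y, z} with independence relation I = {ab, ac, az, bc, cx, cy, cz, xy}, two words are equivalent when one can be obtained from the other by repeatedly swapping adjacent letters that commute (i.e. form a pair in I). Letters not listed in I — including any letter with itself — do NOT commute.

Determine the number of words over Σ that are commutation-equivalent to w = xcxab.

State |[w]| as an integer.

10

piece 0:x — minimal
piece 1:c — minimal
piece 2:x rests on {0:x}
piece 3:a rests on {2:x}
piece 4:b rests on {2:x}
minimal pieces: {0:x, 1:c}
ways to finish when only these pieces remain (= sum over removing one remaining piece with nothing left below it):
  1 left: {1}→1  {3}→1  {4}→1
  2 left: {1,3}→2  {1,4}→2  {3,4}→2
  3 left: {1,3,4}→6  {2,3,4}→2
  placing 0:x first → 8 extensions
  placing 1:c first → 2 extensions
total linear extensions = 10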